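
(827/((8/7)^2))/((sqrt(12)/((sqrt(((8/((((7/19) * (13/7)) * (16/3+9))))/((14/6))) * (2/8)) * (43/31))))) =5789 * sqrt(446082)/51584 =74.95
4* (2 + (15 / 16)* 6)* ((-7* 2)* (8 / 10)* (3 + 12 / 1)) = -5124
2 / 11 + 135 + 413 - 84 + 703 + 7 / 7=12850 / 11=1168.18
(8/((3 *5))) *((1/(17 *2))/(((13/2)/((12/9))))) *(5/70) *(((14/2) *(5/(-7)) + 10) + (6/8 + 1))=12/7735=0.00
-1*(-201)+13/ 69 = 13882/ 69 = 201.19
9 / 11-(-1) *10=119 / 11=10.82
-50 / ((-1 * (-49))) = -50 / 49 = -1.02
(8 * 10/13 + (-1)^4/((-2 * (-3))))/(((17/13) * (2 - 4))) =-29/12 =-2.42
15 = 15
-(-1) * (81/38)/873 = 9/3686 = 0.00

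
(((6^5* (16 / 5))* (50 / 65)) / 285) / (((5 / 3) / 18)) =4478976 / 6175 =725.34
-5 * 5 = -25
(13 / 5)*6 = 78 / 5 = 15.60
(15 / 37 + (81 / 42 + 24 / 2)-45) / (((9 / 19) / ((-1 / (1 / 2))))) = 33535 / 259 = 129.48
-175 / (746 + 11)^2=-175 / 573049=-0.00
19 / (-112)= -19 / 112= -0.17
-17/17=-1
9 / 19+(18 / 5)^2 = 6381 / 475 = 13.43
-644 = -644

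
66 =66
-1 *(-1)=1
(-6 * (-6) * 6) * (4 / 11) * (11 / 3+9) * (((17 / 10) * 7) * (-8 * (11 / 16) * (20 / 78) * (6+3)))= -1953504 / 13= -150269.54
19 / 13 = 1.46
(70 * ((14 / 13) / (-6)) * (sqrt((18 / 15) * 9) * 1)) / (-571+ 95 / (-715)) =539 * sqrt(30) / 40836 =0.07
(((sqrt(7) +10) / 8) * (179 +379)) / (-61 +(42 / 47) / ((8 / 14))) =-65565 / 5587-13113 * sqrt(7) / 11174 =-14.84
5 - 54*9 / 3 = -157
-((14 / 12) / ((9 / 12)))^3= -2744 / 729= -3.76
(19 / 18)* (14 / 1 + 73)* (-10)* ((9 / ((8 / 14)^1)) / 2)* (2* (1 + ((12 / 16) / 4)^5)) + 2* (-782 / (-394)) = -11950566433537 / 826277888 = -14463.13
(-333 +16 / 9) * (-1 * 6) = 5962 / 3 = 1987.33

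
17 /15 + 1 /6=13 /10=1.30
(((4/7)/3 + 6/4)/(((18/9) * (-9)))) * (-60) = 355/63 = 5.63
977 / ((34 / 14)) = 6839 / 17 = 402.29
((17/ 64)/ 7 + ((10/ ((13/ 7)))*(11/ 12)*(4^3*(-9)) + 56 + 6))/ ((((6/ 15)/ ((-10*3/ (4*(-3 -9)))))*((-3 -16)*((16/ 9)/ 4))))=3644273475/ 7081984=514.58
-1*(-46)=46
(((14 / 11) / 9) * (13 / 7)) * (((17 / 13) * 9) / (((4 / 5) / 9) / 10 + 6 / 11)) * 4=7650 / 343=22.30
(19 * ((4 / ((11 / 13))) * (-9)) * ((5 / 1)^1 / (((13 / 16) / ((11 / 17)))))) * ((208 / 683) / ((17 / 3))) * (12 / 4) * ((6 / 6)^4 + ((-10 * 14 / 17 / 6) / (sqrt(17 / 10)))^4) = -5508952796072960 / 4764442332203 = -1156.26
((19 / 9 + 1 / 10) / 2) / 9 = 199 / 1620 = 0.12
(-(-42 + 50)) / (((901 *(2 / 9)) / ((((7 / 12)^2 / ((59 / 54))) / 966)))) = -63 / 4890628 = -0.00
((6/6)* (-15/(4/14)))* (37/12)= -1295/8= -161.88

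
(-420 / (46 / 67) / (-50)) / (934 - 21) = 1407 / 104995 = 0.01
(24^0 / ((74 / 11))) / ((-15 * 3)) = -0.00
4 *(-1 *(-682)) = 2728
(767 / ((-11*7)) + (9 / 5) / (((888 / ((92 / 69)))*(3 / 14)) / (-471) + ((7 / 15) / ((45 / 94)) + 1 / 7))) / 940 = -0.01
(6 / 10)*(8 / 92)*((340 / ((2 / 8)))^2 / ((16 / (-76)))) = -10542720 / 23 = -458379.13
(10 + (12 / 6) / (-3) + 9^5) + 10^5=477175 / 3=159058.33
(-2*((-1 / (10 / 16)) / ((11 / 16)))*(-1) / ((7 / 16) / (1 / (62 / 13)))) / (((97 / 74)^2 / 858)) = -11371855872 / 10208765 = -1113.93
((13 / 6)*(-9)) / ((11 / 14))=-273 / 11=-24.82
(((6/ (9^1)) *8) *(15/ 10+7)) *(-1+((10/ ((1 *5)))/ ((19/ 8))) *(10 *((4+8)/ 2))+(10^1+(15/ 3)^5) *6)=854965.19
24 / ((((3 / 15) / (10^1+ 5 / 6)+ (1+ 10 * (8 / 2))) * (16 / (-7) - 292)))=-2730 / 1373093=-0.00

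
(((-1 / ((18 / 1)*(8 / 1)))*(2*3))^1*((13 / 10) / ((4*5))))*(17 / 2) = -221 / 9600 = -0.02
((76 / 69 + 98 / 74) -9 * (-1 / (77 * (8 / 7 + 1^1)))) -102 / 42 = 50863 / 982905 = 0.05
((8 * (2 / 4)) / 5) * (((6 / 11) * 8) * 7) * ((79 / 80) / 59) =6636 / 16225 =0.41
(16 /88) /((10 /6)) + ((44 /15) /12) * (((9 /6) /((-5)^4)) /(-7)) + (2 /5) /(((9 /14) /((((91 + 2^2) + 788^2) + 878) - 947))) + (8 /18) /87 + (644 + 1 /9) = 145838487194669 /376818750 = 387025.56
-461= -461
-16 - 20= -36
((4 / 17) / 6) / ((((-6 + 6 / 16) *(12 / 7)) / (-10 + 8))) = 56 / 6885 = 0.01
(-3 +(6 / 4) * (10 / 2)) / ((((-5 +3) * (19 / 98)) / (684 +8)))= -152586 / 19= -8030.84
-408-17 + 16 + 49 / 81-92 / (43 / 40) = -1720520 / 3483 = -493.98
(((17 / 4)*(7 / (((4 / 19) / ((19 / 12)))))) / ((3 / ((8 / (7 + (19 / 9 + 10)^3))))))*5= 915705 / 547424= 1.67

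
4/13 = 0.31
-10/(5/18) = -36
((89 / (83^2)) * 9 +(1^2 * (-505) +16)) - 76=-3891484 / 6889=-564.88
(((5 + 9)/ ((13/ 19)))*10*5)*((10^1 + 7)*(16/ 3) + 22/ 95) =3626840/ 39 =92995.90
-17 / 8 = -2.12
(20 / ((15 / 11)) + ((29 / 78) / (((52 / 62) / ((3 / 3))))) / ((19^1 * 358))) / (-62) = -202319587 / 855256272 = -0.24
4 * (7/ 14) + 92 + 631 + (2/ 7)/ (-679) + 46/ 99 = 341365015/ 470547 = 725.46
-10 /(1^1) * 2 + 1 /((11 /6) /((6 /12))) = -217 /11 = -19.73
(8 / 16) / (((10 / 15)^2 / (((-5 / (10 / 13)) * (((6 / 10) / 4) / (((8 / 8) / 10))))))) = -351 / 32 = -10.97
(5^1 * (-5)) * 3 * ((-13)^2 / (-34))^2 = -1853.01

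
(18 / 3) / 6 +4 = 5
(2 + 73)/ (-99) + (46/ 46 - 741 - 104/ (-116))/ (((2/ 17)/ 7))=-42086384/ 957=-43977.41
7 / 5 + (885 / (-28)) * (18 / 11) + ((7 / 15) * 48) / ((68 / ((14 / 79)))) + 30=-20.26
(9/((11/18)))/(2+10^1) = 27/22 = 1.23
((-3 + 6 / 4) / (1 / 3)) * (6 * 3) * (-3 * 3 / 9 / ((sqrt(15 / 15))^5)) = 81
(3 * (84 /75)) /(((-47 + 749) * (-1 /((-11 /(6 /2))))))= 0.02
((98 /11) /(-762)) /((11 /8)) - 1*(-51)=2350759 /46101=50.99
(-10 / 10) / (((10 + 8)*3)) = -0.02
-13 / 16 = -0.81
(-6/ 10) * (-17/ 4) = 51/ 20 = 2.55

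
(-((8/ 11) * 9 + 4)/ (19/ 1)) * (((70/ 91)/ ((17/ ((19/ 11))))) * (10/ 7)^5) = -116000000/ 449435987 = -0.26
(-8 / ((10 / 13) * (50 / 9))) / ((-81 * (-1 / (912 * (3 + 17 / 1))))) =-31616 / 75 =-421.55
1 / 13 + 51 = 664 / 13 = 51.08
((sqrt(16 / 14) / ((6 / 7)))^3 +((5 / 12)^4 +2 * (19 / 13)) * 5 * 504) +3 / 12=7444.30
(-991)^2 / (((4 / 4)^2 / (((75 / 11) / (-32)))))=-73656075 / 352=-209250.21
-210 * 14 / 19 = -2940 / 19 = -154.74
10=10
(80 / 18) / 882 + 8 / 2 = 15896 / 3969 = 4.01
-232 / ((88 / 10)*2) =-145 / 11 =-13.18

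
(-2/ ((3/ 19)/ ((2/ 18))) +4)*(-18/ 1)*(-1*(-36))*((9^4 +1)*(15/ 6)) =-27560400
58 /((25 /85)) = 986 /5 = 197.20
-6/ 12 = -1/ 2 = -0.50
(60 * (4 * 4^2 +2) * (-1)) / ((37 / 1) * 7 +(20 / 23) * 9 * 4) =-8280 / 607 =-13.64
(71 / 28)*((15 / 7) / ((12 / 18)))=3195 / 392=8.15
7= 7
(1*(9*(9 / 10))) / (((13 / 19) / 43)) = 66177 / 130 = 509.05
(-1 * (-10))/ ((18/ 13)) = 65/ 9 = 7.22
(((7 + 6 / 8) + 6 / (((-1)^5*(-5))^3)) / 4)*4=3899 / 500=7.80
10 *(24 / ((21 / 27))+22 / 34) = 37490 / 119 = 315.04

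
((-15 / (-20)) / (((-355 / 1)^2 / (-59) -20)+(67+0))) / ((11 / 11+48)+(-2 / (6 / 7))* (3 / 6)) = -177 / 23582216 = -0.00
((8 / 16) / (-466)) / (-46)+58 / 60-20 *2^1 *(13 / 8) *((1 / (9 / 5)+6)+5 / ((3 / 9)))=-2701214623 / 1929240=-1400.14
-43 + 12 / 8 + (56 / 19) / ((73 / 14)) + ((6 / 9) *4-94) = -1100735 / 8322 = -132.27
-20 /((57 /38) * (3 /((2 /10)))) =-8 /9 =-0.89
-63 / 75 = -21 / 25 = -0.84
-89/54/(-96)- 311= -1612135/5184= -310.98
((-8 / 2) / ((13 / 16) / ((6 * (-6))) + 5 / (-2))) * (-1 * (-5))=11520 / 1453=7.93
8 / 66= 4 / 33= 0.12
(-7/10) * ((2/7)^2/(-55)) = 2/1925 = 0.00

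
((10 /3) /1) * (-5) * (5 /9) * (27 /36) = -125 /18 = -6.94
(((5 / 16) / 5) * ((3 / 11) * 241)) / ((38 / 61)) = 44103 / 6688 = 6.59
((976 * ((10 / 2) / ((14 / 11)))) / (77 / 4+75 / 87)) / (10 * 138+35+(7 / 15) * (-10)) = 9340320 / 69096461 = 0.14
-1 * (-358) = 358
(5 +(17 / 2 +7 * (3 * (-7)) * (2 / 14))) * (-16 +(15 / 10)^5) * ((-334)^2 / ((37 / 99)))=11140679385 / 592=18818715.18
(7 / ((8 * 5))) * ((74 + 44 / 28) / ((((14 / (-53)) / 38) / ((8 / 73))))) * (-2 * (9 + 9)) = 19177308 / 2555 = 7505.80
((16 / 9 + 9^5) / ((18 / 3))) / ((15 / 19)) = 10097683 / 810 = 12466.28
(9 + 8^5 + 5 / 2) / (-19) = -65559 / 38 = -1725.24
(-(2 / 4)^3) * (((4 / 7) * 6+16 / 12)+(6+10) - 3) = -373 / 168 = -2.22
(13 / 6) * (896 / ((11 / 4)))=23296 / 33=705.94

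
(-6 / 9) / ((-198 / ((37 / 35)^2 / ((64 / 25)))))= 1369 / 931392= 0.00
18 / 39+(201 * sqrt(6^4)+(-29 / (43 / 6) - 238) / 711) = 2875989098 / 397449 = 7236.12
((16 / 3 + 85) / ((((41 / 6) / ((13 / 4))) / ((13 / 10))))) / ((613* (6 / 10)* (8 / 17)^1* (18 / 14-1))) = 5450081 / 4825536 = 1.13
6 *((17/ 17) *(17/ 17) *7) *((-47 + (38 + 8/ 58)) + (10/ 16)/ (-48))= -691831/ 1856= -372.75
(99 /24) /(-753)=-11 /2008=-0.01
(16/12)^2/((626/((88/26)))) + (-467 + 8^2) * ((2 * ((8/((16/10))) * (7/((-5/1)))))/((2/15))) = 1549617967/36621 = 42315.01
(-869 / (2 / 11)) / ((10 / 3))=-28677 / 20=-1433.85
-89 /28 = -3.18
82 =82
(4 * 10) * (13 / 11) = 47.27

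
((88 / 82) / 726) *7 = 0.01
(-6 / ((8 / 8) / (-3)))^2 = 324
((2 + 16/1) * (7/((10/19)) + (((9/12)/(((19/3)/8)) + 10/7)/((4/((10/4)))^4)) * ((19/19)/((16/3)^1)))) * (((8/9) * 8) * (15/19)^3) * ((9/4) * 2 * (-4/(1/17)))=-257638.07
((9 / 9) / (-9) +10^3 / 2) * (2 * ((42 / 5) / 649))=11452 / 885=12.94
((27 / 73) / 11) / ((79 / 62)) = 0.03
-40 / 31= -1.29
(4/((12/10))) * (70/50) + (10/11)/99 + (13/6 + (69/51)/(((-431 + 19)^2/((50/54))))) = 64507287791/9427412016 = 6.84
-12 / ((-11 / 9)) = 108 / 11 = 9.82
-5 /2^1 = -5 /2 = -2.50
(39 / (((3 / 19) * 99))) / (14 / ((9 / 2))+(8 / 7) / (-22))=1729 / 2120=0.82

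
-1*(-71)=71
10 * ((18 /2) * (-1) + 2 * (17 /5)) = -22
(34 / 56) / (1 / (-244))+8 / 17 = -17573 / 119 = -147.67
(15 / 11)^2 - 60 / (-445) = 21477 / 10769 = 1.99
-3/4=-0.75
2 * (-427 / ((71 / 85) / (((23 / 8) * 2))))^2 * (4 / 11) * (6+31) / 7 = 3683434551475 / 110902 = 33213418.62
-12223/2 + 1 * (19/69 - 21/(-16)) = -6745343/1104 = -6109.91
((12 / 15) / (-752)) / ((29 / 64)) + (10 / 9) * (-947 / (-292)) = 3.60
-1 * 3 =-3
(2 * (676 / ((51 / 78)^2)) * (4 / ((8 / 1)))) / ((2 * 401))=228488 / 115889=1.97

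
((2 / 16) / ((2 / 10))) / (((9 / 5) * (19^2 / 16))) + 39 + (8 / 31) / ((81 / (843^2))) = 231968959 / 100719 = 2303.13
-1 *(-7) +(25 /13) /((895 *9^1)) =146606 /20943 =7.00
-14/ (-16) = 7/ 8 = 0.88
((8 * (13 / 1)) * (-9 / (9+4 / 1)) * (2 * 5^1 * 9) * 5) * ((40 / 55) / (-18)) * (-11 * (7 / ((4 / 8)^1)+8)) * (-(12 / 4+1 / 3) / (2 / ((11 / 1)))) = 5808000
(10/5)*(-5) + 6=-4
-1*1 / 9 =-1 / 9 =-0.11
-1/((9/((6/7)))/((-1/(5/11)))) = 22/105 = 0.21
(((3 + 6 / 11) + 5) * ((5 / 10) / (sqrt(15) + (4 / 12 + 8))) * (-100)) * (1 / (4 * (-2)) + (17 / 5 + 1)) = -602775 / 2156 + 72333 * sqrt(15) / 2156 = -149.64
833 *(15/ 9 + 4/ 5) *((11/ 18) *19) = 6441589/ 270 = 23857.74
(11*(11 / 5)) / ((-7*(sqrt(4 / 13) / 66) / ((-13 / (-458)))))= -51909*sqrt(13) / 16030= -11.68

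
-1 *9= -9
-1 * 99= -99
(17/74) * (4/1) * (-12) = -408/37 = -11.03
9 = 9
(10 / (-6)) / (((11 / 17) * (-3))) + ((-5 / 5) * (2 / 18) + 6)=668 / 99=6.75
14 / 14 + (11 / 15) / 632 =9491 / 9480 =1.00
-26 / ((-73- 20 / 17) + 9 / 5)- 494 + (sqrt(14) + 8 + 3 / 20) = -1866712 / 3845 + sqrt(14) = -481.75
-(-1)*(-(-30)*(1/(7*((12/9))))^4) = 1215/307328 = 0.00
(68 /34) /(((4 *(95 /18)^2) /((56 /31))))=9072 /279775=0.03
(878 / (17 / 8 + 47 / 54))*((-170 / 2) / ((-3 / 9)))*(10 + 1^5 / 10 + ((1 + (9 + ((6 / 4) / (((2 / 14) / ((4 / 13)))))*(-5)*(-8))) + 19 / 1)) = 12581941.88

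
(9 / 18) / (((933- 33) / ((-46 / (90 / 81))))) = -23 / 1000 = -0.02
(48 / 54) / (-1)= -8 / 9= -0.89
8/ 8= 1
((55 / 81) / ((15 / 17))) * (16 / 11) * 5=1360 / 243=5.60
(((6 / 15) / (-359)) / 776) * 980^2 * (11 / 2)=-264110 / 34823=-7.58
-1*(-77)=77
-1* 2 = -2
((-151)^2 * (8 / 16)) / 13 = 22801 / 26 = 876.96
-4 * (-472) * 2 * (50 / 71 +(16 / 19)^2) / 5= 136789376 / 128155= 1067.37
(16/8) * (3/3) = 2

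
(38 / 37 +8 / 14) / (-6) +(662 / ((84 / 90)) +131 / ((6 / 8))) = 686624 / 777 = 883.69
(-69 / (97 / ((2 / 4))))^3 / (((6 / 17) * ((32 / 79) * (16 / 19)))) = -2794188051 / 7476617216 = -0.37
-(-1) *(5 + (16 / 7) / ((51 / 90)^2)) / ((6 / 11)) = 269665 / 12138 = 22.22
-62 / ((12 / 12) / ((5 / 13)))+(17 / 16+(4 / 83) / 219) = -86139971 / 3780816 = -22.78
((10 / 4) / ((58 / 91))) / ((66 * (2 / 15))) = 2275 / 5104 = 0.45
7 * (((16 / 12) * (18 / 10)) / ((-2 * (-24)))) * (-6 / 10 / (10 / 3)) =-63 / 1000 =-0.06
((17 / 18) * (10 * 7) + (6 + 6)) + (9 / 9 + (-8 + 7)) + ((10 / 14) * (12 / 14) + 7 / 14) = 69875 / 882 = 79.22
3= 3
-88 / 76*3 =-66 / 19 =-3.47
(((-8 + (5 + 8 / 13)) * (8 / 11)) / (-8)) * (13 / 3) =31 / 33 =0.94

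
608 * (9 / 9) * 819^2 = 407822688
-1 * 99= -99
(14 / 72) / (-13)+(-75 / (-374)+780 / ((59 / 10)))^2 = 499349293431751 / 28484138826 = 17530.78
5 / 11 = 0.45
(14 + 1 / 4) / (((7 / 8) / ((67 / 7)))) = 7638 / 49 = 155.88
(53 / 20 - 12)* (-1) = 187 / 20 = 9.35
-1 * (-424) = 424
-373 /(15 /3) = -373 /5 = -74.60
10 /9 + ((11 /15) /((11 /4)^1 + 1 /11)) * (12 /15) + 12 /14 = 428156 /196875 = 2.17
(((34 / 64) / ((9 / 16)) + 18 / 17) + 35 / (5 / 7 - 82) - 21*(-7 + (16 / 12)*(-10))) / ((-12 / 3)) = -74620505 / 696456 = -107.14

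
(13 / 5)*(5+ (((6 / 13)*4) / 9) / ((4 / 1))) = 197 / 15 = 13.13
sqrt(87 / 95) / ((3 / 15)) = sqrt(8265) / 19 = 4.78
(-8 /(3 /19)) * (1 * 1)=-152 /3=-50.67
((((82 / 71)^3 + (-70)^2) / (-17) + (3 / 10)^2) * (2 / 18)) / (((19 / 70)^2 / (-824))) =2360337440284264 / 6589499421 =358196.77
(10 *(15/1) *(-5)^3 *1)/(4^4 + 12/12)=-18750/257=-72.96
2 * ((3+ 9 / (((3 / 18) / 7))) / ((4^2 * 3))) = 127 / 8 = 15.88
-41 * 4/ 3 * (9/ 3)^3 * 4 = -5904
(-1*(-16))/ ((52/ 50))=15.38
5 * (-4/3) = -20/3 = -6.67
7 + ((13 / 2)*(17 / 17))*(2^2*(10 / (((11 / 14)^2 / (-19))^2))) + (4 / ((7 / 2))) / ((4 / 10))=25241090549 / 102487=246285.78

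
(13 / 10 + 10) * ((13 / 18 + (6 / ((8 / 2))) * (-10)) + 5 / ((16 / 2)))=-111079 / 720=-154.28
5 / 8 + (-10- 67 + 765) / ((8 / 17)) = 11701 / 8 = 1462.62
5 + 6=11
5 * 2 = 10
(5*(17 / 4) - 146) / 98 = -499 / 392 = -1.27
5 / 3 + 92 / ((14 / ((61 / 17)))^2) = 327554 / 42483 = 7.71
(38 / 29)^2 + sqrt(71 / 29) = sqrt(2059) / 29 + 1444 / 841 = 3.28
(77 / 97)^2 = 5929 / 9409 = 0.63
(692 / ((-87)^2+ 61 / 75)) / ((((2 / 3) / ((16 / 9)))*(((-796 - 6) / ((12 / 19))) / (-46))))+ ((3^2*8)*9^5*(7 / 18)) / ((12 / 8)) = 595982823218904 / 540697573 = 1102248.01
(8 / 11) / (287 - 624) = -8 / 3707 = -0.00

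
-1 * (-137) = 137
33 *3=99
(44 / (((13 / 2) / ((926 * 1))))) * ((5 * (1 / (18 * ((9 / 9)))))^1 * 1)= 203720 / 117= 1741.20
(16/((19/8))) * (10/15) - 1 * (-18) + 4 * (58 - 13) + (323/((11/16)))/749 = 95389114/469623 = 203.12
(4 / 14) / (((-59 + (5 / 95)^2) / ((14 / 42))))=-361 / 223629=-0.00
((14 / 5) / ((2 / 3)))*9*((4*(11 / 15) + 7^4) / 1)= 2271717 / 25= 90868.68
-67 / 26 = -2.58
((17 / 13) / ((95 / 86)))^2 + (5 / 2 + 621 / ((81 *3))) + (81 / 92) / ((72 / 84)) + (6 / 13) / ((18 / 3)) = 19097488889 / 2525772600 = 7.56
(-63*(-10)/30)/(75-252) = -7/59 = -0.12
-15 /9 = -5 /3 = -1.67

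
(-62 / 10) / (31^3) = -1 / 4805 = -0.00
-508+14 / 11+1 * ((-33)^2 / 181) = -996915 / 1991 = -500.71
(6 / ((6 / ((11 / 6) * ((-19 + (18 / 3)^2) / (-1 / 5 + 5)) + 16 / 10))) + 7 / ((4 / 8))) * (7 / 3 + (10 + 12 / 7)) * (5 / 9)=172.42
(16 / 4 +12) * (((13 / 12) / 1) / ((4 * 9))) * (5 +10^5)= 433355 / 9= 48150.56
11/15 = 0.73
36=36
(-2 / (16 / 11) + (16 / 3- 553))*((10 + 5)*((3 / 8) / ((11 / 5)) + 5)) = -29977675 / 704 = -42581.92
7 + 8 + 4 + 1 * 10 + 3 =32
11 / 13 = 0.85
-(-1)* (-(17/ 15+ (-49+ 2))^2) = -473344/ 225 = -2103.75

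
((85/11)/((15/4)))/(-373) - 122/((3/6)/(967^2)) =-2808442562312/12309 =-228161716.01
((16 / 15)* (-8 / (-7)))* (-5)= -128 / 21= -6.10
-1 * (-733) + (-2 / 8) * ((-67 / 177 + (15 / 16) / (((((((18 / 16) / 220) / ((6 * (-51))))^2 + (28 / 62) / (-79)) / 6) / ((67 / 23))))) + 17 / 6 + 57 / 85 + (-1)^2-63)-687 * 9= -11099178346433415461 / 2352172605220920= -4718.69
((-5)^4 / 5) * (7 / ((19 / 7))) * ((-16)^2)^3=102760448000 / 19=5408444631.58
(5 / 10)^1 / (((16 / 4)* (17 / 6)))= 3 / 68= 0.04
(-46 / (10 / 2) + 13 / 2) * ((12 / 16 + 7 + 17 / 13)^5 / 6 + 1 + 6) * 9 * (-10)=2470824.66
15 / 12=5 / 4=1.25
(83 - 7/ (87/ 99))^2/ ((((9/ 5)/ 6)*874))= 23674880/ 1102551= 21.47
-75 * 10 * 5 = -3750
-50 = -50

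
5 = 5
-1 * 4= -4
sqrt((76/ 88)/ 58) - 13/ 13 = -1 + sqrt(6061)/ 638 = -0.88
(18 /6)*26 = 78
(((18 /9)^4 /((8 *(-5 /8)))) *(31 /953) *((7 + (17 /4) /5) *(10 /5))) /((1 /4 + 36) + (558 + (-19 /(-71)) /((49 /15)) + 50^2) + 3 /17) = -9211167392 /17441663979175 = -0.00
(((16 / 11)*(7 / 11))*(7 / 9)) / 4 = 196 / 1089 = 0.18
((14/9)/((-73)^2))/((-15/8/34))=-3808/719415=-0.01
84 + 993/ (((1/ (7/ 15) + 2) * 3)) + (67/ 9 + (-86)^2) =1975076/ 261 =7567.34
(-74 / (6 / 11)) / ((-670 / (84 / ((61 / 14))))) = 79772 / 20435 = 3.90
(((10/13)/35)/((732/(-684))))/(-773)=114/4290923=0.00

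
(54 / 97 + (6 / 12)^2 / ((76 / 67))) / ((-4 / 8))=-22915 / 14744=-1.55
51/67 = 0.76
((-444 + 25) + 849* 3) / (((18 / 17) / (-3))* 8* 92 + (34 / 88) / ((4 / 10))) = -8.22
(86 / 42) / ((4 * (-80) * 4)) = -43 / 26880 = -0.00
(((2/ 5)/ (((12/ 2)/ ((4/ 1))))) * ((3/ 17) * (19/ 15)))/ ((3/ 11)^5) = 12239876/ 309825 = 39.51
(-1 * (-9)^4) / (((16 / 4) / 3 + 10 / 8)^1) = -78732 / 31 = -2539.74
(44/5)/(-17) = -44/85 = -0.52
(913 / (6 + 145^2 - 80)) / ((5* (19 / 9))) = 8217 / 1990345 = 0.00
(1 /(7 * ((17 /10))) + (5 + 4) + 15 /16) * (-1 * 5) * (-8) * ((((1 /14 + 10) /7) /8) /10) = 2690421 /373184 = 7.21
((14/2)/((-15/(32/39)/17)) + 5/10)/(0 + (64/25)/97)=-3410035/14976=-227.70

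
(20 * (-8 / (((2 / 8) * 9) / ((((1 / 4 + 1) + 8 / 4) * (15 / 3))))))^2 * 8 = 865280000 / 81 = 10682469.14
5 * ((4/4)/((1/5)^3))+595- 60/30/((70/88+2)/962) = 531.74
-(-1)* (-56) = -56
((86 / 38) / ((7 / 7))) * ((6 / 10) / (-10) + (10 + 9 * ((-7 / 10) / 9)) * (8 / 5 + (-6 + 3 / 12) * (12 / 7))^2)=166984437 / 116375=1434.88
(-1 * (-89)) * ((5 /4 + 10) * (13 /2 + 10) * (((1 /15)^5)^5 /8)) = 979 /119709242282867431640625000000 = 0.00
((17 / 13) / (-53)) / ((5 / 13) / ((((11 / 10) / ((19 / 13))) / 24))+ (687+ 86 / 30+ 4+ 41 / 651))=-7912905 / 226480316507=-0.00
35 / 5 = 7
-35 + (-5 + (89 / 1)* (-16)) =-1464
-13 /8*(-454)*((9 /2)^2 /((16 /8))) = 239031 /32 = 7469.72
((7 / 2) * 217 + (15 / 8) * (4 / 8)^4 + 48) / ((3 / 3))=103375 / 128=807.62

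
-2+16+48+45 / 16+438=8045 / 16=502.81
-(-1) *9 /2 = 4.50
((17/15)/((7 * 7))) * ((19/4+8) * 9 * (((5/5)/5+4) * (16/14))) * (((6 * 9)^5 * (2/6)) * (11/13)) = 26274341003328/15925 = 1649880125.80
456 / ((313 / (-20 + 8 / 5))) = -41952 / 1565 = -26.81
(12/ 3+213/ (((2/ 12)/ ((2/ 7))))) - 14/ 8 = 10287/ 28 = 367.39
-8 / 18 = -4 / 9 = -0.44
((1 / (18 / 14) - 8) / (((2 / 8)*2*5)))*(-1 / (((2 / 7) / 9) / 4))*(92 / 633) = 33488 / 633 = 52.90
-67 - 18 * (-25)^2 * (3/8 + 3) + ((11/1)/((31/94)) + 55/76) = -44765969/1178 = -38001.67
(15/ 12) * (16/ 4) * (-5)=-25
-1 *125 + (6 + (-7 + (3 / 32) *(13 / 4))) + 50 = -9689 / 128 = -75.70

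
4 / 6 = 2 / 3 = 0.67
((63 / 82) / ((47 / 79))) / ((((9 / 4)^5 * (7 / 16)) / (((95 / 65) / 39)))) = 12296192 / 6410024829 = 0.00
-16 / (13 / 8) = -128 / 13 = -9.85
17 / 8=2.12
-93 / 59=-1.58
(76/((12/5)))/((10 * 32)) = 19/192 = 0.10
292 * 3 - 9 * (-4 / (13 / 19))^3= 5875356 / 2197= 2674.26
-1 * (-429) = 429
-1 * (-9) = 9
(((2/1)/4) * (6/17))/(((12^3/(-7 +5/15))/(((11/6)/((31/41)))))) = -2255/1365984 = -0.00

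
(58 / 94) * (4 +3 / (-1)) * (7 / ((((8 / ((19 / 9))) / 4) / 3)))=3857 / 282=13.68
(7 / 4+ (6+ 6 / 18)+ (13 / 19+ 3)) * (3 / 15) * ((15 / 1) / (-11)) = -2683 / 836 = -3.21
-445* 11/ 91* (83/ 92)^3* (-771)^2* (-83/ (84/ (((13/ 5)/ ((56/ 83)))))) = 764118395476462059/ 8546879488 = 89403202.25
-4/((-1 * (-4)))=-1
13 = 13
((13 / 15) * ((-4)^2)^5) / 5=13631488 / 75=181753.17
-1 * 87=-87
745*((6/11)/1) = 4470/11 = 406.36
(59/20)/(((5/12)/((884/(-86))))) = -72.78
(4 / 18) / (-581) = -2 / 5229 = -0.00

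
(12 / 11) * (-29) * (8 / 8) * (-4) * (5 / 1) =6960 / 11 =632.73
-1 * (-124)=124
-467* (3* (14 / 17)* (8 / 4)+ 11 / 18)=-793433 / 306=-2592.92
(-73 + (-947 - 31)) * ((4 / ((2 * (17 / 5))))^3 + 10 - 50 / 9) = -216001520 / 44217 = -4885.03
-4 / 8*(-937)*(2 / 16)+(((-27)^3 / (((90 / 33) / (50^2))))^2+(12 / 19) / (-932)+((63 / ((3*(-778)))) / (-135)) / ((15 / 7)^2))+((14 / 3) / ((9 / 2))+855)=90819603394649113304351563 / 278980686000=325540827563414.60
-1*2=-2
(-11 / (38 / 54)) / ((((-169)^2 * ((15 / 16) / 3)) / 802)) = -3811104 / 2713295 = -1.40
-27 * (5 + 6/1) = -297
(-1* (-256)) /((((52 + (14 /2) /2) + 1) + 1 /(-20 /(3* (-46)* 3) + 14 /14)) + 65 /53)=5888512 /1349765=4.36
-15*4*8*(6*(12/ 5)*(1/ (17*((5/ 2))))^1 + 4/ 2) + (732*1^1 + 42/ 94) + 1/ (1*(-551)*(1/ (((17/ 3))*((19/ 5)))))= -135629444/ 347565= -390.23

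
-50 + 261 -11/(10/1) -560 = -3501/10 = -350.10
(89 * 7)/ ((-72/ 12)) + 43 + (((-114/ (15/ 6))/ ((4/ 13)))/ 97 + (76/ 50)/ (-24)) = -1816553/ 29100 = -62.42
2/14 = 1/7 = 0.14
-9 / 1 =-9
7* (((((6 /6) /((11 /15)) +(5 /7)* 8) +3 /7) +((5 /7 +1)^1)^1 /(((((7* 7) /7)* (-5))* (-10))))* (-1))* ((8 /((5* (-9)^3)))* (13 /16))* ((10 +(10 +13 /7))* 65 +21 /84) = 594909692 /4465125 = 133.23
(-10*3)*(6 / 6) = -30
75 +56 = 131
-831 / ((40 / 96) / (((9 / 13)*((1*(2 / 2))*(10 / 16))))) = -22437 / 26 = -862.96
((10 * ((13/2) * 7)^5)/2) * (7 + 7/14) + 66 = 468024113049/64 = 7312876766.39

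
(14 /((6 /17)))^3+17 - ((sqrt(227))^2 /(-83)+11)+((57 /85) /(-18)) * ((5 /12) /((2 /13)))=38049412481 /609552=62421.93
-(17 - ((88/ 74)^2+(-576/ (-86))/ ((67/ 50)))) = -41758297/ 3944089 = -10.59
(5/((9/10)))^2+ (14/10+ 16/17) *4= 276976/6885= 40.23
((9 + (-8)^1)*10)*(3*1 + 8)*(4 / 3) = 440 / 3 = 146.67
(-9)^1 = -9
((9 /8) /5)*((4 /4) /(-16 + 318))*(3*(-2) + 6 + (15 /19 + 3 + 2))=99 /22952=0.00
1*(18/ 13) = 18/ 13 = 1.38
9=9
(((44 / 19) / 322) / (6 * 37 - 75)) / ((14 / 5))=55 / 3147711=0.00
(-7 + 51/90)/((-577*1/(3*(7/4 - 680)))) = -523609/23080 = -22.69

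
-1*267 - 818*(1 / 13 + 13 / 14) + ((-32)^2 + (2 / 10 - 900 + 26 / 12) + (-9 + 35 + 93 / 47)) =-119988983 / 128310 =-935.15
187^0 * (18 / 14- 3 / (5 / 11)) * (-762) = 141732 / 35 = 4049.49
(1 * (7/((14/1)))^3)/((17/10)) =0.07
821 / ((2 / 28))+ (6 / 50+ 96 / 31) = 8910343 / 775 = 11497.22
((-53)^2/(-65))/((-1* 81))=2809/5265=0.53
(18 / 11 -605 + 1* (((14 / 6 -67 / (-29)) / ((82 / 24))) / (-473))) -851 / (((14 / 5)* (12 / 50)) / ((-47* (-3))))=-2821275383545 / 15747116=-179161.40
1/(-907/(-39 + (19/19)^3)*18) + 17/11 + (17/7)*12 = 19290632/628551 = 30.69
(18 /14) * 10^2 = 900 /7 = 128.57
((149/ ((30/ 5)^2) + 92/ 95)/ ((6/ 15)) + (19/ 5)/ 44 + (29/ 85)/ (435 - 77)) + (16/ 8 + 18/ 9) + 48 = 64.86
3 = 3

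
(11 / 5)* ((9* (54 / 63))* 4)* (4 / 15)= 3168 / 175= 18.10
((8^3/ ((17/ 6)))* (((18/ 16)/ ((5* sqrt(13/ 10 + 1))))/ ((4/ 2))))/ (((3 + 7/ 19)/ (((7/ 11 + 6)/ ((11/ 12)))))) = 449388* sqrt(230)/ 236555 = 28.81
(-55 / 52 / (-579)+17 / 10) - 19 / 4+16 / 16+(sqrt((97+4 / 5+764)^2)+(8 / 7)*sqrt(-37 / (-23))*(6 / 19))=48*sqrt(851) / 3059+6471352 / 7527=860.21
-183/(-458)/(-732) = -0.00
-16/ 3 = -5.33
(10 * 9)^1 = 90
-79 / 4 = -19.75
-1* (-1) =1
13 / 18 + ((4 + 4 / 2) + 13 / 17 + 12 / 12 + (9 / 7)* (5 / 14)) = 67069 / 7497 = 8.95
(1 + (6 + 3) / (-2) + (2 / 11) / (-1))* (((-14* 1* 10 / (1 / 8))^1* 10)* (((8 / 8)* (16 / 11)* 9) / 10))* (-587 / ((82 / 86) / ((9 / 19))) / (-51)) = 308667.99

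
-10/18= -5/9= -0.56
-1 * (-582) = 582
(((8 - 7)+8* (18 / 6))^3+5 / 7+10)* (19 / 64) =1039775 / 224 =4641.85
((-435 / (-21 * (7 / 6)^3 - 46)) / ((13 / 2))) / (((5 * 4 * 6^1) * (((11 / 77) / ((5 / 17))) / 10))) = 6300 / 43537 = 0.14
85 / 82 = 1.04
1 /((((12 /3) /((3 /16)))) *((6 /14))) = 7 /64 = 0.11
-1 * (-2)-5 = -3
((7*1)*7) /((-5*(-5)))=49 /25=1.96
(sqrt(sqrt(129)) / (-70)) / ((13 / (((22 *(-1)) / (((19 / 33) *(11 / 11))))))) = 0.14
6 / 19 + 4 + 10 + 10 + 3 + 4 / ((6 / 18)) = 747 / 19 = 39.32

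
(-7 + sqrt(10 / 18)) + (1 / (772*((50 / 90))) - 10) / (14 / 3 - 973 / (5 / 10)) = -22464101 / 3211520 + sqrt(5) / 3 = -6.25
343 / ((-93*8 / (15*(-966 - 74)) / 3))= 668850 / 31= 21575.81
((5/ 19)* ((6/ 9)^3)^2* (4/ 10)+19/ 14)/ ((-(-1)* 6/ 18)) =264961/ 64638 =4.10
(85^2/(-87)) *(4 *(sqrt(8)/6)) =-28900 *sqrt(2)/261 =-156.59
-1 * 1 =-1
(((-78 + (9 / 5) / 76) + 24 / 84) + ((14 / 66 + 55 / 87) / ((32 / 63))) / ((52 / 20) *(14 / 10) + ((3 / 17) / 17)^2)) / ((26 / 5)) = -498116072017163 / 33537107091488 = -14.85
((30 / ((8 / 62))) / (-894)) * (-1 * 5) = 775 / 596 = 1.30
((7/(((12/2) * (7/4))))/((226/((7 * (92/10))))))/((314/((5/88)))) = 161/4683624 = 0.00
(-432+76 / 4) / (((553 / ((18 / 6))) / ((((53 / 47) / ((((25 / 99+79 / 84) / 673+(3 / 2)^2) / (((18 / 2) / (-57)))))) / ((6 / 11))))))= 48127147299 / 148177200988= 0.32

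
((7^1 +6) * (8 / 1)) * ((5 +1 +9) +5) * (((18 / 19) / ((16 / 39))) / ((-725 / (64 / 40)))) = -146016 / 13775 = -10.60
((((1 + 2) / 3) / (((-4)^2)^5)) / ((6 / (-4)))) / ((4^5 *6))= -1 / 9663676416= -0.00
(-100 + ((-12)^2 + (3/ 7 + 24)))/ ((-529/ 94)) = -12.16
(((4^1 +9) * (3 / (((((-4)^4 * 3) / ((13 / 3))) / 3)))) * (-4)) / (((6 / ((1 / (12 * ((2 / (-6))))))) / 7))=1183 / 1536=0.77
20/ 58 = 10/ 29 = 0.34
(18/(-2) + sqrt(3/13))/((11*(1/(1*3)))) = -27/11 + 3*sqrt(39)/143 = -2.32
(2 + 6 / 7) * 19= 380 / 7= 54.29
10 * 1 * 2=20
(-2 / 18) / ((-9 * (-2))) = -1 / 162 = -0.01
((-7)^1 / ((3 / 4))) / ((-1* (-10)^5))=-7 / 75000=-0.00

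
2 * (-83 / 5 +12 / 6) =-146 / 5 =-29.20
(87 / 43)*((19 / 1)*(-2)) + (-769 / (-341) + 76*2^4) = 16735929 / 14663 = 1141.37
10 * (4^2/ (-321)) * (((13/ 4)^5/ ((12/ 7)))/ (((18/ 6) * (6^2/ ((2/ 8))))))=-12995255/ 53250048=-0.24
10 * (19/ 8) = 95/ 4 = 23.75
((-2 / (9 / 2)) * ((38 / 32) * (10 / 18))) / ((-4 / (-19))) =-1805 / 1296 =-1.39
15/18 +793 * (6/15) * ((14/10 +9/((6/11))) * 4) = 3406853/150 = 22712.35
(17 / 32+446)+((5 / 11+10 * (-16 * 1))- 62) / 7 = 1022269 / 2464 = 414.88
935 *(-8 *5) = -37400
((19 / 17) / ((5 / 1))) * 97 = 1843 / 85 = 21.68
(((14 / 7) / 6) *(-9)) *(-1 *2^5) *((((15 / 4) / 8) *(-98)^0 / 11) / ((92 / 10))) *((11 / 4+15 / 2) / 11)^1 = 9225 / 22264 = 0.41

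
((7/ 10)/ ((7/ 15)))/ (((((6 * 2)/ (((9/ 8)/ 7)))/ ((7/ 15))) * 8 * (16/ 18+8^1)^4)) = 19683/ 104857600000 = 0.00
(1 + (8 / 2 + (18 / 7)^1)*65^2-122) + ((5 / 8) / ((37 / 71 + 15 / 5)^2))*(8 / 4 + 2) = 4837610287 / 175000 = 27643.49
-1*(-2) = 2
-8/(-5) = 8/5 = 1.60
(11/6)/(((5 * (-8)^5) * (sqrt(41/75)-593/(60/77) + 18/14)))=539 * sqrt(123)/417040044593152 + 24569699/1668160178372608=0.00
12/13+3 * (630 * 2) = 49152/13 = 3780.92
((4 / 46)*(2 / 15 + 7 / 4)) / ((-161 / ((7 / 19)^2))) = -791 / 5729070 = -0.00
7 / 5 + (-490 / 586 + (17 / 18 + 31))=857243 / 26370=32.51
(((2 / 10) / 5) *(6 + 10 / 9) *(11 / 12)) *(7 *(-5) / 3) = -1232 / 405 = -3.04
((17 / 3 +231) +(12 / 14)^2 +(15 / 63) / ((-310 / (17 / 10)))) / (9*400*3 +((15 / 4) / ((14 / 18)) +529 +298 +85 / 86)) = 930375563 / 45589214265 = 0.02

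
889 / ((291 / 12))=3556 / 97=36.66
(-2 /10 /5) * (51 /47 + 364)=-14.60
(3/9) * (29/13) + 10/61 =2159/2379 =0.91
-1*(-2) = 2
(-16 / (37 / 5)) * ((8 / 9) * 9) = -640 / 37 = -17.30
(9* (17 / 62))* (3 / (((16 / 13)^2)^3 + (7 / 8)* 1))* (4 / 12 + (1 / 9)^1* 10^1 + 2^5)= 98795126612 / 1736055707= 56.91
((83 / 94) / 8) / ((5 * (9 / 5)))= 83 / 6768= 0.01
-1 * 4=-4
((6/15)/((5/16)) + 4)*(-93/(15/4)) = -16368/125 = -130.94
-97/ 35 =-2.77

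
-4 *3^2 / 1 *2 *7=-504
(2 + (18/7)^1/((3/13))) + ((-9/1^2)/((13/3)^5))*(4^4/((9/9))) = 30239852/2599051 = 11.63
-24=-24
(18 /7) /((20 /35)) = 9 /2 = 4.50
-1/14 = -0.07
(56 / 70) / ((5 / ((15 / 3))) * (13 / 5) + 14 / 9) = 36 / 187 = 0.19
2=2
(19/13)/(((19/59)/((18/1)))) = 1062/13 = 81.69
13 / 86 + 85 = 7323 / 86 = 85.15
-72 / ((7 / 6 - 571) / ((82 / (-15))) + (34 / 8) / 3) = -17712 / 25991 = -0.68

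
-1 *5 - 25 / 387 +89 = 32483 / 387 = 83.94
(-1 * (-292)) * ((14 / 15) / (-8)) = -511 / 15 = -34.07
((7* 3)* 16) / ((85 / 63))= 21168 / 85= 249.04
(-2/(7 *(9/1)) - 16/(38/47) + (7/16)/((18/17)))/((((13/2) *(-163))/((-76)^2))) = 1086515/10269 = 105.81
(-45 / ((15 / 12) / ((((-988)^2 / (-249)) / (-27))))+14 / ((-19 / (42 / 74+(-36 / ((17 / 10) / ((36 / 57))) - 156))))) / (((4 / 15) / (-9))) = 6491325469425 / 37693454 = 172213.60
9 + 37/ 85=802/ 85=9.44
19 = 19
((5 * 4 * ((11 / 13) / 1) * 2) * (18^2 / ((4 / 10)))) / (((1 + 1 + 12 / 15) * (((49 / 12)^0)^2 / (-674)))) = -600534000 / 91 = -6599274.73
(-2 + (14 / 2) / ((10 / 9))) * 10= 43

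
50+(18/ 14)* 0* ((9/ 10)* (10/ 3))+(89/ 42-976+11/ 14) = -19385/ 21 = -923.10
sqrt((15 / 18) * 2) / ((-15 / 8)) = -8 * sqrt(15) / 45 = -0.69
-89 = -89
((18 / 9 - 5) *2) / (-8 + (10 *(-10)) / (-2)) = -1 / 7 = -0.14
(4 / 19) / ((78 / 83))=166 / 741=0.22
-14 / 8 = -7 / 4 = -1.75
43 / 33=1.30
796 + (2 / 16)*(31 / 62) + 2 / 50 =318441 / 400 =796.10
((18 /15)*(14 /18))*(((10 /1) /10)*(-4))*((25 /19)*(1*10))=-2800 /57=-49.12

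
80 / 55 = 16 / 11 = 1.45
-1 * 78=-78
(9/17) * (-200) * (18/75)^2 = -2592/425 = -6.10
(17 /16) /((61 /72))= 153 /122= 1.25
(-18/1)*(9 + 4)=-234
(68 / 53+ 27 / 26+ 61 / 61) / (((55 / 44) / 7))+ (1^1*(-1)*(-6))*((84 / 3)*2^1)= 1221598 / 3445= 354.60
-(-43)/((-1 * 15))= -43/15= -2.87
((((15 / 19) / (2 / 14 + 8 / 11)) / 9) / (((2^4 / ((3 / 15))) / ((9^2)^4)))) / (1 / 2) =1104865839 / 10184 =108490.36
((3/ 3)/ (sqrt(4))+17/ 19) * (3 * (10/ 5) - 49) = -2279/ 38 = -59.97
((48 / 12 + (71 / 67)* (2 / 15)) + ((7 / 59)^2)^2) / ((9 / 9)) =4.14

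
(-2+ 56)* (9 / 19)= 486 / 19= 25.58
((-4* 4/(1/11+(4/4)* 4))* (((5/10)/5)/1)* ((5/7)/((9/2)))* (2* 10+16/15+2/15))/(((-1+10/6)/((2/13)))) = -18656/61425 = -0.30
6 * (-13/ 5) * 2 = -156/ 5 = -31.20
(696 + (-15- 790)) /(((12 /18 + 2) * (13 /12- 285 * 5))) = 981 /34174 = 0.03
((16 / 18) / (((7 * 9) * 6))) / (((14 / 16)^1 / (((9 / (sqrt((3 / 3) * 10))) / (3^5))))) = 16 * sqrt(10) / 1607445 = 0.00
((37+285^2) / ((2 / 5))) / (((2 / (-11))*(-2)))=2234705 / 4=558676.25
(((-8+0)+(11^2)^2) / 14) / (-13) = -14633 / 182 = -80.40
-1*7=-7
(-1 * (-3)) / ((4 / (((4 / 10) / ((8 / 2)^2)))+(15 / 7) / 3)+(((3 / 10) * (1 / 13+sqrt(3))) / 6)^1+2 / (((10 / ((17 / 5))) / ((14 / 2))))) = 20554866150 / 1133793306563 - 6210750 * sqrt(3) / 1133793306563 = 0.02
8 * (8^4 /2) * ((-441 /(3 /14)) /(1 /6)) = -202309632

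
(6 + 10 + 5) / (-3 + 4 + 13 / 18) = 378 / 31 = 12.19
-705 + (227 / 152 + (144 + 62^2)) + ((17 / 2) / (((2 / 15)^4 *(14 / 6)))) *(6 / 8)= 203082091 / 17024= 11929.16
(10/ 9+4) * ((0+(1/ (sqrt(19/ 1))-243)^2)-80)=51538952/ 171-2484 * sqrt(19)/ 19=300827.51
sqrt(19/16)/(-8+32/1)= sqrt(19)/96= 0.05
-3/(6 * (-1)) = 1/2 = 0.50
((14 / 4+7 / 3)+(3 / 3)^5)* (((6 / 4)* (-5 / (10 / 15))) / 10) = -123 / 16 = -7.69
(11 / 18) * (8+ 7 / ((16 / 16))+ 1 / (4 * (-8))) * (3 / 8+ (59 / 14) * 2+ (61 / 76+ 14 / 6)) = 200806859 / 1838592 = 109.22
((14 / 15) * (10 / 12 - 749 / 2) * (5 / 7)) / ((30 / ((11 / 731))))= -0.12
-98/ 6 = -49/ 3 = -16.33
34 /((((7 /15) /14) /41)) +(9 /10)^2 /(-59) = 246737919 /5900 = 41819.99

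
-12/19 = -0.63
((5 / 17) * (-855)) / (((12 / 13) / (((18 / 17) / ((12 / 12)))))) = -166725 / 578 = -288.45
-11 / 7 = -1.57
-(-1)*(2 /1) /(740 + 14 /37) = 0.00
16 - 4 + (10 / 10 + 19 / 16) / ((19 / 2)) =1859 / 152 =12.23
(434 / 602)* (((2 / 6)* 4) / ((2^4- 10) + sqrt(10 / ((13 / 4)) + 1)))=3224 / 17845- 124* sqrt(689) / 53535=0.12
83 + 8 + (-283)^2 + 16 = 80196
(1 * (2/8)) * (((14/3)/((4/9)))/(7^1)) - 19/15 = -107/120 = -0.89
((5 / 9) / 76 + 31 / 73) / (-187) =-21569 / 9337284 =-0.00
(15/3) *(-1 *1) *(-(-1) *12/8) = -7.50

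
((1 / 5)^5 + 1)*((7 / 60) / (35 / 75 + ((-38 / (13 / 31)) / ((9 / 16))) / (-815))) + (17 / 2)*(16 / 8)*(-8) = -53775398063 / 395918750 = -135.82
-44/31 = -1.42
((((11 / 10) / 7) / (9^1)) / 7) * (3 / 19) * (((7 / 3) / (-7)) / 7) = -11 / 586530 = -0.00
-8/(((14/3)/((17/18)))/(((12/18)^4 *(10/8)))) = -680/1701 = -0.40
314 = 314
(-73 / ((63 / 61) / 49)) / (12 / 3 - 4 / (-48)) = -17812 / 21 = -848.19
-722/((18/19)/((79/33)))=-541861/297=-1824.45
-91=-91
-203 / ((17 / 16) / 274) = -889952 / 17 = -52350.12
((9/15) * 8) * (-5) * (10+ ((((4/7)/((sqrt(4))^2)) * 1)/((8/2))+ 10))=-3366/7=-480.86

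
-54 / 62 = -27 / 31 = -0.87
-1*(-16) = 16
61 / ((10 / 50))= 305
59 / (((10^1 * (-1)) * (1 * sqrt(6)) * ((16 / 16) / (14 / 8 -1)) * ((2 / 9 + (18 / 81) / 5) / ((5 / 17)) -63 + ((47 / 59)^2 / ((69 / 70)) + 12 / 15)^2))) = 17018772937695 * sqrt(6) / 1384781649825008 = 0.03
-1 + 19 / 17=2 / 17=0.12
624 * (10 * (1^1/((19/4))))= 24960/19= 1313.68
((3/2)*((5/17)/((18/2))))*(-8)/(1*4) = -5/51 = -0.10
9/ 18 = 1/ 2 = 0.50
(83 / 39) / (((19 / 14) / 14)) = 16268 / 741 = 21.95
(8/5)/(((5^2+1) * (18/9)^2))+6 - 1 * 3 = 196/65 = 3.02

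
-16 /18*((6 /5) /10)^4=-72 /390625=-0.00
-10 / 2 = -5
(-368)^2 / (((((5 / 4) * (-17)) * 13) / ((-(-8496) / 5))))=-4602249216 / 5525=-832986.28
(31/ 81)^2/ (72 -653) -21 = -80051722/ 3811941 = -21.00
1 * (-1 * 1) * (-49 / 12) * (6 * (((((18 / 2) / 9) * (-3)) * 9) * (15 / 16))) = -19845 / 32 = -620.16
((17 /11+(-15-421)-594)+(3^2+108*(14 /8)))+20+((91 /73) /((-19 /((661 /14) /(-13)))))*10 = -12328750 /15257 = -808.07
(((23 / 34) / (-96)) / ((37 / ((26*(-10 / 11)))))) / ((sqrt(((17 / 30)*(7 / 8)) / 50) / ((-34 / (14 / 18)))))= -22425*sqrt(3570) / 678062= -1.98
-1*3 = -3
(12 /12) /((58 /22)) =11 /29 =0.38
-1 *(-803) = 803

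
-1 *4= -4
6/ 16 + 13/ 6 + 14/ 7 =109/ 24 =4.54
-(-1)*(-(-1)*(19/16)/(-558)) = -19/8928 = -0.00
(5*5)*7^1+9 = 184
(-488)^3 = -116214272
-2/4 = -1/2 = -0.50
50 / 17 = 2.94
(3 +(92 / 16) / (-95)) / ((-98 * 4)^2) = 1117 / 58392320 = 0.00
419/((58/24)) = 5028/29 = 173.38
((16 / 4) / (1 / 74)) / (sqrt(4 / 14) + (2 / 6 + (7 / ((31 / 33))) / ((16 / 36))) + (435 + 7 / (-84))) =3600203600 / 5497796687-1137824 * sqrt(14) / 5497796687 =0.65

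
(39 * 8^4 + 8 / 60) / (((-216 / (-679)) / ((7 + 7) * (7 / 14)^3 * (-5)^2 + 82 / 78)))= 22497350.93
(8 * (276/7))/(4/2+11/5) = 3680/49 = 75.10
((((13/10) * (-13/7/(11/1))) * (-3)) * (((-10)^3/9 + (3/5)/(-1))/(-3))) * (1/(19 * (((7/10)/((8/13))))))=47528/41895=1.13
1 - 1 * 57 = -56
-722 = -722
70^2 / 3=4900 / 3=1633.33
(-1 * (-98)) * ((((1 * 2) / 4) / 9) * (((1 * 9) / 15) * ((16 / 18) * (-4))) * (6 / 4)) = -784 / 45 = -17.42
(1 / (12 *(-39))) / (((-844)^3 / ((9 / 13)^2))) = 9 / 5283447400192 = 0.00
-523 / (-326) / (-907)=-523 / 295682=-0.00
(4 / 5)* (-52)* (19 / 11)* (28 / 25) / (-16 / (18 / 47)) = 124488 / 64625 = 1.93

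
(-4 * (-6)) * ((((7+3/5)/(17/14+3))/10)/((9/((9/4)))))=1596/1475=1.08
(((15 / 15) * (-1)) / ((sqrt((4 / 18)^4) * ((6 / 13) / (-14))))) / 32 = 19.20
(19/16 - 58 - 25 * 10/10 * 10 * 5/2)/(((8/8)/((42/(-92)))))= 229089/736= 311.26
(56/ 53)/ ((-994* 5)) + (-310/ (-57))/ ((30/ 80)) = 46660516/ 3217365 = 14.50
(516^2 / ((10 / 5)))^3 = 2359436115313152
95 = 95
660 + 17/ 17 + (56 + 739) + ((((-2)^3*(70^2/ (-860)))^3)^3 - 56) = 426878854211340372312711580200/ 502592611936843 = 849353619756318.66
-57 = -57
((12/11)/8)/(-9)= -1/66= -0.02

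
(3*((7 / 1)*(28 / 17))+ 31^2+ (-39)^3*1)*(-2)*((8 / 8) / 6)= 991498 / 51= 19441.14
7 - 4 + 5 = 8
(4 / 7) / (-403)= -4 / 2821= -0.00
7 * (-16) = -112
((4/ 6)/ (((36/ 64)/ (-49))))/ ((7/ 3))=-224/ 9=-24.89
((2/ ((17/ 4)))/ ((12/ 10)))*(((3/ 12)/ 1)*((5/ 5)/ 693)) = 5/ 35343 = 0.00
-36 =-36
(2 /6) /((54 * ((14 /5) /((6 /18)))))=5 /6804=0.00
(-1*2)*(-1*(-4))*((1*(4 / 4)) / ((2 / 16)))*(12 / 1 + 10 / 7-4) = -4224 / 7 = -603.43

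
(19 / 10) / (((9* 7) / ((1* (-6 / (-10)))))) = 19 / 1050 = 0.02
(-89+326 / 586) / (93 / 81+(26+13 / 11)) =-549747 / 176093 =-3.12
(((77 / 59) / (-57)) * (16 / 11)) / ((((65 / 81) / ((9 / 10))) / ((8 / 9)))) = -12096 / 364325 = -0.03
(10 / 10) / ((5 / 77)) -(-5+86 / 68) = 3253 / 170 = 19.14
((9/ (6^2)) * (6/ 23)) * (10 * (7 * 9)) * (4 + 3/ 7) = 4185/ 23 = 181.96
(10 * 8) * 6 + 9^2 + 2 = 563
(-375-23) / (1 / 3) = -1194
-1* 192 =-192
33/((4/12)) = 99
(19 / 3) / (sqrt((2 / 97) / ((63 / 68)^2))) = 399 * sqrt(194) / 136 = 40.86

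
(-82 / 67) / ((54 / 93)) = -2.11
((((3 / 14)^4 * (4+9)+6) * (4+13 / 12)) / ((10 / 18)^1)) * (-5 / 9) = -4708163 / 153664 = -30.64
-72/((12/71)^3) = -357911/24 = -14912.96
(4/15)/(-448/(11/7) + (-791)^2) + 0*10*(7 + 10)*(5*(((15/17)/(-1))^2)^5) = 44/103190325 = 0.00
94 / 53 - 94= -4888 / 53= -92.23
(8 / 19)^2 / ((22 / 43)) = 1376 / 3971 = 0.35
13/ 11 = 1.18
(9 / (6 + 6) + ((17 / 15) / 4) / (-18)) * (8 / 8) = 793 / 1080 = 0.73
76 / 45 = 1.69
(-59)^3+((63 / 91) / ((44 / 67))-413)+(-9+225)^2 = -91025189 / 572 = -159134.95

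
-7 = -7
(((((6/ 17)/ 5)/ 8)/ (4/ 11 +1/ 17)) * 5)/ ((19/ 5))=165/ 6004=0.03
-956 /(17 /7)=-393.65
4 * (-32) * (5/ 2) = -320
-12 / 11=-1.09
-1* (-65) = 65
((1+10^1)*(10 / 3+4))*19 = 4598 / 3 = 1532.67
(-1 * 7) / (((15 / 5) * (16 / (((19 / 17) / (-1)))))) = 0.16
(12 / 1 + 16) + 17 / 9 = 269 / 9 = 29.89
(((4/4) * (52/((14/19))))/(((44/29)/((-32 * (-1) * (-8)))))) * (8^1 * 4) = -29339648/77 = -381034.39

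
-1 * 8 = -8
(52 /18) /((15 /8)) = 208 /135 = 1.54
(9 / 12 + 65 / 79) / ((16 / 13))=6461 / 5056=1.28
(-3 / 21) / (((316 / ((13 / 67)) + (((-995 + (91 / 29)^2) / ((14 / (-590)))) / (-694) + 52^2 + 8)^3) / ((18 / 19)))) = -31662546438501884542 / 4364480076284203214412620861579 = -0.00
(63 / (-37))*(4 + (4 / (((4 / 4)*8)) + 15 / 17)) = -11529 / 1258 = -9.16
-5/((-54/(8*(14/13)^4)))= 768320/771147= 1.00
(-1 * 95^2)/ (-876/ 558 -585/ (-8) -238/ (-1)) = -6714600/ 230309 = -29.15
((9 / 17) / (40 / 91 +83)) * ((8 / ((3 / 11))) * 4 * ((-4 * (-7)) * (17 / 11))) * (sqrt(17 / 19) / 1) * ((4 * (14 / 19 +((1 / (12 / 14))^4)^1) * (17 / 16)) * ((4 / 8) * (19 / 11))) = 690489527 * sqrt(323) / 42847299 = 289.62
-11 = -11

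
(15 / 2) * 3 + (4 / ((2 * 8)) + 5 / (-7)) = 617 / 28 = 22.04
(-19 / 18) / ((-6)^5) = 19 / 139968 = 0.00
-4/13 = -0.31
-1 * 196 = -196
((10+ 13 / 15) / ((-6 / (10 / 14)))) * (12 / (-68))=0.23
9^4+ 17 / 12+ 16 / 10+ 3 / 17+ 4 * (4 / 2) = 6703637 / 1020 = 6572.19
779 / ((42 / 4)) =1558 / 21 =74.19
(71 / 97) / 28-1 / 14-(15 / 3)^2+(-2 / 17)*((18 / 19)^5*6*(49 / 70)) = -14532239794441 / 571632215140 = -25.42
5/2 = 2.50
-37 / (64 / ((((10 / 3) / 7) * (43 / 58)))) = -7955 / 38976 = -0.20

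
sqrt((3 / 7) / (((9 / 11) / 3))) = sqrt(77) / 7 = 1.25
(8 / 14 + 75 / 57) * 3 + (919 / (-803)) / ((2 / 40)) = -1839881 / 106799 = -17.23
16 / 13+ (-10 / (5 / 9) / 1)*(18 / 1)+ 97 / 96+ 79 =-242.76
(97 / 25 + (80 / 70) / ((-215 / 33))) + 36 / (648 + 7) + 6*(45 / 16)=162728161 / 7886200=20.63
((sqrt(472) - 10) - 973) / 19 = -983 / 19 + 2* sqrt(118) / 19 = -50.59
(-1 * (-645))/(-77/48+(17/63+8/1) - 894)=-650160/894433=-0.73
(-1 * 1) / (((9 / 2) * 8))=-1 / 36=-0.03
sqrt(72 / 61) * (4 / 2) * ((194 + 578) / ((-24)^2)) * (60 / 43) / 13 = 965 * sqrt(122) / 34099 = 0.31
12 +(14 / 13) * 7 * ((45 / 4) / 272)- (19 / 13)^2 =935513 / 91936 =10.18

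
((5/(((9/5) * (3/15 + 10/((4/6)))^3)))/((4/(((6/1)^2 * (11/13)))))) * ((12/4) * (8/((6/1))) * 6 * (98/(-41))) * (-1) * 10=25265625/7311694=3.46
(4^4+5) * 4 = 1044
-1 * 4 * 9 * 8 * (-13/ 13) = 288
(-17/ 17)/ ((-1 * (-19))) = -1/ 19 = -0.05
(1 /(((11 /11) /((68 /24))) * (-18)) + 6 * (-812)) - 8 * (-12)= -515825 /108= -4776.16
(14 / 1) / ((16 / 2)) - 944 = -3769 / 4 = -942.25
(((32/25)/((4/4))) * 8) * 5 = 51.20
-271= -271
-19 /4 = -4.75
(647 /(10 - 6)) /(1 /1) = 647 /4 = 161.75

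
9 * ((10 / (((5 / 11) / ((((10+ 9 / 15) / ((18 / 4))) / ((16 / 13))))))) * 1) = 7579 / 20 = 378.95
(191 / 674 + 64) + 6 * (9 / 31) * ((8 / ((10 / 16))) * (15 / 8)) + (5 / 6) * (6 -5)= 3351079 / 31341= 106.92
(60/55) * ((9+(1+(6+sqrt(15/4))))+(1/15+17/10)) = 6 * sqrt(15)/11+1066/55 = 21.49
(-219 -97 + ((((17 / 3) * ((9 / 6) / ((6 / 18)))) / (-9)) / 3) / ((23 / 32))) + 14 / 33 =-721558 / 2277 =-316.89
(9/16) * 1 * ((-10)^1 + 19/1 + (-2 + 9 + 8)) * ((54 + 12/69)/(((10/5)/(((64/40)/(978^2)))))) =1869/3055435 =0.00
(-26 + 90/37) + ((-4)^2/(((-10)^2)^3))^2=-3406249999963/144531250000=-23.57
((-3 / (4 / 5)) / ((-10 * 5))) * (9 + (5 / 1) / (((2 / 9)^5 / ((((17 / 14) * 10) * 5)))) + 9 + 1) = 376450143 / 8960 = 42014.52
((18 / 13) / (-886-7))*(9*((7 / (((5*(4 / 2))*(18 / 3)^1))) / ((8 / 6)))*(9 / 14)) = -729 / 928720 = -0.00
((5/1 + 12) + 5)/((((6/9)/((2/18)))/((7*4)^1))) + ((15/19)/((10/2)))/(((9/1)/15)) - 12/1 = 5183/57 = 90.93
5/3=1.67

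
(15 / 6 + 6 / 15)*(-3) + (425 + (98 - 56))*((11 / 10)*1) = 505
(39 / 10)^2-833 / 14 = -4429 / 100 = -44.29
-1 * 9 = -9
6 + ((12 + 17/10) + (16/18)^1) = 1853/90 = 20.59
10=10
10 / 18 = 5 / 9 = 0.56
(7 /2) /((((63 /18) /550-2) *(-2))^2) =1058750 /4809249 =0.22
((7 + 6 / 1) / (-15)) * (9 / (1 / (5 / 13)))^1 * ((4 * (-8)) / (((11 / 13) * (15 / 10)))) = 832 / 11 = 75.64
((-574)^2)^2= 108554434576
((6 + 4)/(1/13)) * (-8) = -1040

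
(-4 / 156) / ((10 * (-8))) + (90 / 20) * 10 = 45.00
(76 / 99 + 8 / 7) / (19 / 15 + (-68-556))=-6620 / 2157771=-0.00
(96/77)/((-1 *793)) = -96/61061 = -0.00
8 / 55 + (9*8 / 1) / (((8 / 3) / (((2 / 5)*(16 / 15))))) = 3208 / 275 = 11.67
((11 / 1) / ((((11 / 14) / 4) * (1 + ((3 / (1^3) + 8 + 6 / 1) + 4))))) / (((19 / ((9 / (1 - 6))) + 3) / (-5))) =315 / 187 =1.68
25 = 25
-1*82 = -82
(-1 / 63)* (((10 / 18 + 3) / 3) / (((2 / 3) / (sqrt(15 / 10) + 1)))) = -8* sqrt(6) / 567 - 16 / 567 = -0.06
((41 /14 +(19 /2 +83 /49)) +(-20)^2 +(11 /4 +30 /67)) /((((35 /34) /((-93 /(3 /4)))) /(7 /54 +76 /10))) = -6027446382401 /15512175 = -388562.30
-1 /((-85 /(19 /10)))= 19 /850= 0.02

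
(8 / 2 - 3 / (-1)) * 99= 693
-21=-21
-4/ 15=-0.27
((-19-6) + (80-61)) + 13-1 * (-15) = 22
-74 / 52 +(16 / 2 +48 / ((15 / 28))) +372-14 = 59043 / 130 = 454.18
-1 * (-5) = 5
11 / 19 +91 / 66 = 2455 / 1254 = 1.96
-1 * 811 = -811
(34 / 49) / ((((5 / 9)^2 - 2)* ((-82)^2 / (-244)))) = 167994 / 11284553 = 0.01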